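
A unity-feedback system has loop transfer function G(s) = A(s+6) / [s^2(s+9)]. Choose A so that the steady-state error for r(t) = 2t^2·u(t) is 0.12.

System type = 2 (two poles at s=0).
K_a = lim_{s→0} s^2·G(s) = A·6 / (9) = (2/3)·A.
e_ss = 4/K_a = 0.12 ⇒ K_a = 100/3 ⇒ A = (100/3)/(2/3) = 50.

50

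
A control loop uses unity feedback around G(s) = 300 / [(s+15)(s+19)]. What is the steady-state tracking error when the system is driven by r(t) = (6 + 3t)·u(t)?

No free integrators in G(s): this is a type 0 system. Treating each term separately:
  • 6: e_ss = 6/(1+K_p) with K_p=20/19 → 38/13.
  • 3t: a type-0 system cannot track it, e_ss → ∞.
The unbounded component dominates.

infinity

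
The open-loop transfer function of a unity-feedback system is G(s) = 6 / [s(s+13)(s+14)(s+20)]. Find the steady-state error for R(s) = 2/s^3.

infinity

System type = 1 (one pole at s=0).
For a type-1 system K_a = 0, so e_ss to a parabolic input is unbounded.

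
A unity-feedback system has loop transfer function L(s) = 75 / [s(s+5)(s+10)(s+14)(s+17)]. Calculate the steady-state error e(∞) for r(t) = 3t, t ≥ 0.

L(s) has one factor of s in the denominator, so the system is type 1.
K_v = lim_{s→0} s·L(s) = 75 / (5·10·14·17) = 3/476.
e_ss = 3/K_v = 3/(3/476) = 476.

476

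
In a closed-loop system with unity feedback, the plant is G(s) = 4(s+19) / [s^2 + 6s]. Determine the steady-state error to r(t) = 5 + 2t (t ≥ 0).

Factoring s from the denominator leaves a polynomial with constant term 6, so the system is type 1. By superposition:
  • 5: tracked with zero error.
  • 2t: e_ss = 2/K_v with K_v=38/3 → 3/19.
Total e_ss = 3/19.

3/19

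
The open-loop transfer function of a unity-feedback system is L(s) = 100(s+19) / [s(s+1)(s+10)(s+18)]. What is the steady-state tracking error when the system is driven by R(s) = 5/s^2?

9/19

System type = 1 (one pole at s=0).
K_v = lim_{s→0} s·L(s) = 100·19 / (1·10·18) = 95/9.
e_ss = 5/K_v = 5/(95/9) = 9/19.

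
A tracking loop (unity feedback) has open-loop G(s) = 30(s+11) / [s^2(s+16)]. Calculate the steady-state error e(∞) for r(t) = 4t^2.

G(s) has two factors of s in the denominator, so the system is type 2.
K_a = lim_{s→0} s^2·G(s) = 30·11 / (16) = 20.625.
r(t) = 4t^2 gives R(s) = 8/s^3.
e_ss = 8/K_a = 8/20.625 = 64/165.

64/165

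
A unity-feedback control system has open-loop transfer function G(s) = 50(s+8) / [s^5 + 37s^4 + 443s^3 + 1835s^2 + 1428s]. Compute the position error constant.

K_p = lim_{s→0} G(s); with 1 pole at the origin the limit diverges, so K_p = ∞.

infinity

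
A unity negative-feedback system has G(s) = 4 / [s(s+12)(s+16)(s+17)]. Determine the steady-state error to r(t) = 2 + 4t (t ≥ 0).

G(s) has one factor of s in the denominator, so the system is type 1. Taking each input component in turn:
  • 2: tracked with zero error.
  • 4t: e_ss = 4/K_v with K_v=1/816 → 3264.
Total e_ss = 3264.

3264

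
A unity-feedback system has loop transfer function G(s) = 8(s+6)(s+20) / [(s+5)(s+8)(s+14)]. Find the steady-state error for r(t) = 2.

The open loop has no poles at the origin → type 0 system.
K_p = lim_{s→0} G(s) = 8·6·20 / (5·8·14) = 12/7.
e_ss = 2/(1 + K_p) = 2/(19/7) = 14/19.

14/19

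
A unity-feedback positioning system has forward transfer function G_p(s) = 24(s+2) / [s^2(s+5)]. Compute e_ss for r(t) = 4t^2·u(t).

5/6

The open loop has two poles at the origin → type 2 system.
K_a = lim_{s→0} s^2·G_p(s) = 24·2 / (5) = 9.6.
r(t) = 4t^2 gives R(s) = 8/s^3.
e_ss = 8/K_a = 8/9.6 = 5/6.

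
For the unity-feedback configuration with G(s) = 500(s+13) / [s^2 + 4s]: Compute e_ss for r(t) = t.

1/1625

The denominator has no term below 4s — 1 pole at s=0, type 1.
K_v = lim_{s→0} s·G(s) = 500·13 / 4 = 1625.
e_ss = 1/K_v = 1/1625.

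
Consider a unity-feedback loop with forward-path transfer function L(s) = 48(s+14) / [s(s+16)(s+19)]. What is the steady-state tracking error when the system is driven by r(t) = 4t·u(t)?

38/21

One free integrator in L(s): this is a type 1 system.
K_v = lim_{s→0} s·L(s) = 48·14 / (16·19) = 42/19.
e_ss = 4/K_v = 4/(42/19) = 38/21.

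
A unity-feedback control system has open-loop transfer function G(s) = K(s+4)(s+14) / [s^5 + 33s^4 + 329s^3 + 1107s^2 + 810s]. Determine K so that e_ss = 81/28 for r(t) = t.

Factoring s from the denominator leaves a polynomial with constant term 810, so the system is type 1.
K_v = lim_{s→0} s·G(s) = K·4·14 / 810 = (28/405)·K.
e_ss = 1/K_v = 81/28 ⇒ K_v = 28/81 ⇒ K = (28/81)/(28/405) = 5.

5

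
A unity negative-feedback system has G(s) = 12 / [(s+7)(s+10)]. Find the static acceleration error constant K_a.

0

G(s) has no factors of s in the denominator, so the system is type 0.
K_a = lim_{s→0} s^2·G(s) = 0 (the extra factor of s kills the finite limit).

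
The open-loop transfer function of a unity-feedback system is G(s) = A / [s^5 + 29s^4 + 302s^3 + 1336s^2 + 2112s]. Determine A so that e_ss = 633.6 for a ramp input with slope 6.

Factoring s from the denominator leaves a polynomial with constant term 2112, so the system is type 1.
K_v = lim_{s→0} s·G(s) = A / 2112 = (1/2112)·A.
e_ss = 6/K_v = 633.6 ⇒ K_v = 5/528 ⇒ A = (5/528)/(1/2112) = 20.

20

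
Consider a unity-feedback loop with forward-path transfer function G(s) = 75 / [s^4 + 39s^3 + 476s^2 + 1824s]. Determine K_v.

25/608

Lowest-order denominator term is 1824s, so the open loop has 1 pole at the origin → type 1 system.
K_v = lim_{s→0} s·G(s) = 75 / 1824 = 25/608.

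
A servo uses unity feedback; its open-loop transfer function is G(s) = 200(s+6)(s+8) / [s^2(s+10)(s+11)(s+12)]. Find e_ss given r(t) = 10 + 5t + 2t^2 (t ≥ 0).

0.55

The open loop has two poles at the origin → type 2 system. Taking each input component in turn:
  • 10: tracked with zero error.
  • 5t: tracked with zero error.
  • 2t^2: e_ss = 4/K_a with K_a=80/11 → 0.55.
Total e_ss = 0.55.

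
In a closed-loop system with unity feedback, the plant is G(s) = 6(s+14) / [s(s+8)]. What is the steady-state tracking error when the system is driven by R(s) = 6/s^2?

The open loop has one pole at the origin → type 1 system.
K_v = lim_{s→0} s·G(s) = 6·14 / (8) = 10.5.
e_ss = 6/K_v = 6/10.5 = 4/7.

4/7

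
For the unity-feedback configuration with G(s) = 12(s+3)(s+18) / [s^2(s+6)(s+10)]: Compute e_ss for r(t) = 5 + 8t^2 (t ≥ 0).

40/27

System type = 2 (two poles at s=0). Treating each term separately:
  • 5: tracked with zero error.
  • 8t^2: e_ss = 16/K_a with K_a=10.8 → 40/27.
Total e_ss = 40/27.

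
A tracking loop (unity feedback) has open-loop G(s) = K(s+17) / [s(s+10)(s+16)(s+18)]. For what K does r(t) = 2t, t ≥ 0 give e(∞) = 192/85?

150

The open loop has one pole at the origin → type 1 system.
K_v = lim_{s→0} s·G(s) = K·17 / (10·16·18) = (17/2880)·K.
e_ss = 2/K_v = 192/85 ⇒ K_v = 85/96 ⇒ K = (85/96)/(17/2880) = 150.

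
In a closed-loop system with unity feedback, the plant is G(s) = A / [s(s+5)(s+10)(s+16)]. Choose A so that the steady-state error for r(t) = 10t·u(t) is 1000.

One free integrator in G(s): this is a type 1 system.
K_v = lim_{s→0} s·G(s) = A / (5·10·16) = (1/800)·A.
e_ss = 10/K_v = 1000 ⇒ K_v = 0.01 ⇒ A = 0.01/(1/800) = 8.

8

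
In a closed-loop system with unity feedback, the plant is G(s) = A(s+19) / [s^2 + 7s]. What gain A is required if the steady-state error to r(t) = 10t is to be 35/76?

Factoring s from the denominator leaves a polynomial with constant term 7, so the system is type 1.
K_v = lim_{s→0} s·G(s) = A·19 / 7 = (19/7)·A.
e_ss = 10/K_v = 35/76 ⇒ K_v = 152/7 ⇒ A = (152/7)/(19/7) = 8.

8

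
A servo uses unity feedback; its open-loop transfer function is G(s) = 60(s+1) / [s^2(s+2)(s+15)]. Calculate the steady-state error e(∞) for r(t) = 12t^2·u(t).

The open loop has two poles at the origin → type 2 system.
K_a = lim_{s→0} s^2·G(s) = 60·1 / (2·15) = 2.
r(t) = 12t^2 gives R(s) = 24/s^3.
e_ss = 24/K_a = 24/2 = 12.

12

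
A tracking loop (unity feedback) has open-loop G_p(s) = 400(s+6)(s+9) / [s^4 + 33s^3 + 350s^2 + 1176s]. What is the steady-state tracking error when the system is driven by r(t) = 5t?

49/180

Factoring s from the denominator leaves a polynomial with constant term 1176, so the system is type 1.
K_v = lim_{s→0} s·G_p(s) = 400·6·9 / 1176 = 900/49.
e_ss = 5/K_v = 5/(900/49) = 49/180.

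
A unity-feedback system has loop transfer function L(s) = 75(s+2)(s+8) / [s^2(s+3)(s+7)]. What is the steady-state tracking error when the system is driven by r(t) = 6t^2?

0.21

L(s) has two factors of s in the denominator, so the system is type 2.
K_a = lim_{s→0} s^2·L(s) = 75·2·8 / (3·7) = 400/7.
r(t) = 6t^2 gives R(s) = 12/s^3.
e_ss = 12/K_a = 12/(400/7) = 0.21.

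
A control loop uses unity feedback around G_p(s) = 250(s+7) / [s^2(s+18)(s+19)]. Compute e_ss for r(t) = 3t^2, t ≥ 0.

1026/875

G_p(s) has two factors of s in the denominator, so the system is type 2.
K_a = lim_{s→0} s^2·G_p(s) = 250·7 / (18·19) = 875/171.
r(t) = 3t^2 gives R(s) = 6/s^3.
e_ss = 6/K_a = 6/(875/171) = 1026/875.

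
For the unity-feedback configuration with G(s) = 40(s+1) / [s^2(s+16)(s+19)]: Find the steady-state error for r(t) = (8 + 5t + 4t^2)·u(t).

The open loop has two poles at the origin → type 2 system. Taking each input component in turn:
  • 8: tracked with zero error.
  • 5t: tracked with zero error.
  • 4t^2: e_ss = 8/K_a with K_a=5/38 → 60.8.
Total e_ss = 60.8.

60.8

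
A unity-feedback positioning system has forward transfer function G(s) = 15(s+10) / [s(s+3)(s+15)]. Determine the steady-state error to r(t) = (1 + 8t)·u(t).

The open loop has one pole at the origin → type 1 system. Treating each term separately:
  • 1: tracked with zero error.
  • 8t: e_ss = 8/K_v with K_v=10/3 → 2.4.
Total e_ss = 2.4.

2.4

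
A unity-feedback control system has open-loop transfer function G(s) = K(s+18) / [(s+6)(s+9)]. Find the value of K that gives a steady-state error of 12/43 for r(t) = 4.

No free integrators in G(s): this is a type 0 system.
K_p = lim_{s→0} G(s) = K·18 / (6·9) = (1/3)·K.
e_ss = 4/(1 + K_p) = 12/43 ⇒ 1 + (1/3)·K = 43/3 ⇒ K = 40.

40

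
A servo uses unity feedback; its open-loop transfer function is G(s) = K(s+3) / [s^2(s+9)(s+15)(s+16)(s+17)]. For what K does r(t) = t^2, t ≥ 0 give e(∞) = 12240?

2

System type = 2 (two poles at s=0).
K_a = lim_{s→0} s^2·G(s) = K·3 / (9·15·16·17) = (1/12240)·K.
e_ss = 2/K_a = 12240 ⇒ K_a = 1/6120 ⇒ K = (1/6120)/(1/12240) = 2.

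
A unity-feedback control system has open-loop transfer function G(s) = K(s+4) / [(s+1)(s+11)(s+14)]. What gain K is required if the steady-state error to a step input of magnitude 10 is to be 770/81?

2

G(s) has no factors of s in the denominator, so the system is type 0.
K_p = lim_{s→0} G(s) = K·4 / (1·11·14) = (2/77)·K.
e_ss = 10/(1 + K_p) = 770/81 ⇒ 1 + (2/77)·K = 81/77 ⇒ K = 2.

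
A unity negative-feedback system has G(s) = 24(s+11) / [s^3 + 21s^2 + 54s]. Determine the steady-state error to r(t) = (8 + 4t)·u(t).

9/11

The denominator has no term below 54s — 1 pole at s=0, type 1. Treating each term separately:
  • 8: tracked with zero error.
  • 4t: e_ss = 4/K_v with K_v=44/9 → 9/11.
Total e_ss = 9/11.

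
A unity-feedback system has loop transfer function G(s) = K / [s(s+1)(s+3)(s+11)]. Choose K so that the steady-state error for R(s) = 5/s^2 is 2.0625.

80

One free integrator in G(s): this is a type 1 system.
K_v = lim_{s→0} s·G(s) = K / (1·3·11) = (1/33)·K.
e_ss = 5/K_v = 2.0625 ⇒ K_v = 80/33 ⇒ K = (80/33)/(1/33) = 80.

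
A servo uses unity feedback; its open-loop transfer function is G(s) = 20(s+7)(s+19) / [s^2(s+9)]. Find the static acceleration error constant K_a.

2660/9

G(s) has two factors of s in the denominator, so the system is type 2.
K_a = lim_{s→0} s^2·G(s) = 20·7·19 / (9) = 2660/9.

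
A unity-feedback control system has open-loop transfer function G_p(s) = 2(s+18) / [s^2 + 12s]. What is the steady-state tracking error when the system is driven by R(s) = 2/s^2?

2/3

Lowest-order denominator term is 12s, so the open loop has 1 pole at the origin → type 1 system.
K_v = lim_{s→0} s·G_p(s) = 2·18 / 12 = 3.
e_ss = 2/K_v = 2/3.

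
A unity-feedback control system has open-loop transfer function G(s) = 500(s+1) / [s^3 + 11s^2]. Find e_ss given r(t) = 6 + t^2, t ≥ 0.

0.044

The denominator has no term below 11s^2 — 2 poles at s=0, type 2. By superposition:
  • 6: tracked with zero error.
  • t^2: e_ss = 2/K_a with K_a=500/11 → 0.044.
Total e_ss = 0.044.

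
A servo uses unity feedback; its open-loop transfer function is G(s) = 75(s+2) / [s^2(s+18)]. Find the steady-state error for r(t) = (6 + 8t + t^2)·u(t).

The open loop has two poles at the origin → type 2 system. By superposition:
  • 6: tracked with zero error.
  • 8t: tracked with zero error.
  • t^2: e_ss = 2/K_a with K_a=25/3 → 0.24.
Total e_ss = 0.24.

0.24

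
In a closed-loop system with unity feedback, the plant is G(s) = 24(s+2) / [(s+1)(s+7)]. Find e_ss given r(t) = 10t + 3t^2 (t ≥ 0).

System type = 0 (no poles at s=0). Treating each term separately:
  • 10t: a type-0 system cannot track it, e_ss → ∞.
  • 3t^2: a type-0 system cannot track it, e_ss → ∞.
The unbounded component dominates.

infinity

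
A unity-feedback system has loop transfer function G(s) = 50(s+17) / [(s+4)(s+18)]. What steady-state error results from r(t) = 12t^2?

infinity

G(s) has no factors of s in the denominator, so the system is type 0.
K_a = lim_{s→0} s^2·G(s) = 0; the steady-state error to this parabolic input grows without bound.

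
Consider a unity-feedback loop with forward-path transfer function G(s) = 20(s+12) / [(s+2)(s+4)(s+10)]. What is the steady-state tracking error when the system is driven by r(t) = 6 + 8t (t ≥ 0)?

The open loop has no poles at the origin → type 0 system. Taking each input component in turn:
  • 6: e_ss = 6/(1+K_p) with K_p=3 → 1.5.
  • 8t: a type-0 system cannot track it, e_ss → ∞.
The unbounded component dominates.

infinity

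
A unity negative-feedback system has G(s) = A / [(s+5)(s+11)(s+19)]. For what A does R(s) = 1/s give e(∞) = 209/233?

No free integrators in G(s): this is a type 0 system.
K_p = lim_{s→0} G(s) = A / (5·11·19) = (1/1045)·A.
e_ss = 1/(1 + K_p) = 209/233 ⇒ 1 + (1/1045)·A = 233/209 ⇒ A = 120.

120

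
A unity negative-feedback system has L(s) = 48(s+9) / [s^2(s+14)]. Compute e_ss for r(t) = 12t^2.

The open loop has two poles at the origin → type 2 system.
K_a = lim_{s→0} s^2·L(s) = 48·9 / (14) = 216/7.
r(t) = 12t^2 gives R(s) = 24/s^3.
e_ss = 24/K_a = 24/(216/7) = 7/9.

7/9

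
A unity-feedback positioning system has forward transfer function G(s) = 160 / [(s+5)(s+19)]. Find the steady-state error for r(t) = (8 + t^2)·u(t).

infinity

No free integrators in G(s): this is a type 0 system. By superposition:
  • 8: e_ss = 8/(1+K_p) with K_p=32/19 → 152/51.
  • t^2: a type-0 system cannot track it, e_ss → ∞.
The unbounded component dominates.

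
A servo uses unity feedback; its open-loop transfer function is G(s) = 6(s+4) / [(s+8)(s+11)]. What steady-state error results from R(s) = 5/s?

55/14

The open loop has no poles at the origin → type 0 system.
K_p = lim_{s→0} G(s) = 6·4 / (8·11) = 3/11.
e_ss = 5/(1 + K_p) = 5/(14/11) = 55/14.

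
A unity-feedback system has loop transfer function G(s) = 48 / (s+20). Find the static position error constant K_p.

2.4

No free integrators in G(s): this is a type 0 system.
K_p = lim_{s→0} G(s) = 48 / (20) = 2.4.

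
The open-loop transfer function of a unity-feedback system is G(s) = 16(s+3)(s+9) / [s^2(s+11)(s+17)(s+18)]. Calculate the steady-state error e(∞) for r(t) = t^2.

Two free integrators in G(s): this is a type 2 system.
K_a = lim_{s→0} s^2·G(s) = 16·3·9 / (11·17·18) = 24/187.
r(t) = t^2 gives R(s) = 2/s^3.
e_ss = 2/K_a = 2/(24/187) = 187/12.

187/12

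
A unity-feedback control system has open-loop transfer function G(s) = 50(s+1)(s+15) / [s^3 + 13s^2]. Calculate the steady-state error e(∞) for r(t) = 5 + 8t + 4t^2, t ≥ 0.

52/375

Lowest-order denominator term is 13s^2, so the open loop has 2 poles at the origin → type 2 system. Treating each term separately:
  • 5: tracked with zero error.
  • 8t: tracked with zero error.
  • 4t^2: e_ss = 8/K_a with K_a=750/13 → 52/375.
Total e_ss = 52/375.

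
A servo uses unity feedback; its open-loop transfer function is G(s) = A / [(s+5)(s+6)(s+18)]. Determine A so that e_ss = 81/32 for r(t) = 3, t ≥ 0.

100

No free integrators in G(s): this is a type 0 system.
K_p = lim_{s→0} G(s) = A / (5·6·18) = (1/540)·A.
e_ss = 3/(1 + K_p) = 81/32 ⇒ 1 + (1/540)·A = 32/27 ⇒ A = 100.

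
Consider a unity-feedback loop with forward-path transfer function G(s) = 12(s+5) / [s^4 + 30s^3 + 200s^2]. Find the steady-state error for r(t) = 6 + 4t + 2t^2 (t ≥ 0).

Factoring s^2 from the denominator leaves a polynomial with constant term 200, so the system is type 2. Taking each input component in turn:
  • 6: tracked with zero error.
  • 4t: tracked with zero error.
  • 2t^2: e_ss = 4/K_a with K_a=0.3 → 40/3.
Total e_ss = 40/3.

40/3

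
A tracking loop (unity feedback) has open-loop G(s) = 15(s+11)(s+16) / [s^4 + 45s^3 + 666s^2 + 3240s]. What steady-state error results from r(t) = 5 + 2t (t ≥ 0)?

27/11

Lowest-order denominator term is 3240s, so the open loop has 1 pole at the origin → type 1 system. By superposition:
  • 5: tracked with zero error.
  • 2t: e_ss = 2/K_v with K_v=22/27 → 27/11.
Total e_ss = 27/11.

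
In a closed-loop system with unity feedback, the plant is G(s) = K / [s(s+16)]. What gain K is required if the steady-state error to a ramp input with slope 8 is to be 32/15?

60

System type = 1 (one pole at s=0).
K_v = lim_{s→0} s·G(s) = K / (16) = 0.0625·K.
e_ss = 8/K_v = 32/15 ⇒ K_v = 3.75 ⇒ K = 3.75/0.0625 = 60.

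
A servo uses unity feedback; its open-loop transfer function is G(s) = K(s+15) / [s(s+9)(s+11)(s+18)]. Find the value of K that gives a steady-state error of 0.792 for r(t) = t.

G(s) has one factor of s in the denominator, so the system is type 1.
K_v = lim_{s→0} s·G(s) = K·15 / (9·11·18) = (5/594)·K.
e_ss = 1/K_v = 0.792 ⇒ K_v = 125/99 ⇒ K = (125/99)/(5/594) = 150.

150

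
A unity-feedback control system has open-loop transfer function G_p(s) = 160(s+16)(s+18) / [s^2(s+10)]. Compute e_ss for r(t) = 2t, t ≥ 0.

0

The open loop has two poles at the origin → type 2 system.
K_v = ∞ for a type-2 system; e_ss to a ramp is zero.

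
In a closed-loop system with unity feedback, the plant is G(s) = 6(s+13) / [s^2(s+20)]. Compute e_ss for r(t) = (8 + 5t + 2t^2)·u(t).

40/39

Two free integrators in G(s): this is a type 2 system. Treating each term separately:
  • 8: tracked with zero error.
  • 5t: tracked with zero error.
  • 2t^2: e_ss = 4/K_a with K_a=3.9 → 40/39.
Total e_ss = 40/39.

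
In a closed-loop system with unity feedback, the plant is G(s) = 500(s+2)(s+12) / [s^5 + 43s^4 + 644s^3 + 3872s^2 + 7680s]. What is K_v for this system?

1.5625

The denominator has no term below 7680s — 1 pole at s=0, type 1.
K_v = lim_{s→0} s·G(s) = 500·2·12 / 7680 = 1.5625.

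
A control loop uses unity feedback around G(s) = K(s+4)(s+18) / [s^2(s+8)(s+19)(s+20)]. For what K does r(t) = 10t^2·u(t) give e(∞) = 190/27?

The open loop has two poles at the origin → type 2 system.
K_a = lim_{s→0} s^2·G(s) = K·4·18 / (8·19·20) = (9/380)·K.
e_ss = 20/K_a = 190/27 ⇒ K_a = 54/19 ⇒ K = (54/19)/(9/380) = 120.

120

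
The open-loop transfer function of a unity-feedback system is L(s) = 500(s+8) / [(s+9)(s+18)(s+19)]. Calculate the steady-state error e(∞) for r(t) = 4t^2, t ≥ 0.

infinity

System type = 0 (no poles at s=0).
For a type-0 system K_a = 0, so e_ss to a parabolic input is unbounded.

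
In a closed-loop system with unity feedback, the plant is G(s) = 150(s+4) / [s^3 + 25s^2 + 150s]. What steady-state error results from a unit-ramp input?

The denominator has no term below 150s — 1 pole at s=0, type 1.
K_v = lim_{s→0} s·G(s) = 150·4 / 150 = 4.
e_ss = 1/K_v = 1/4 = 0.25.

0.25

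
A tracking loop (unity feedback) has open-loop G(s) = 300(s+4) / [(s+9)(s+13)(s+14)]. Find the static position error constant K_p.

System type = 0 (no poles at s=0).
K_p = lim_{s→0} G(s) = 300·4 / (9·13·14) = 200/273.

200/273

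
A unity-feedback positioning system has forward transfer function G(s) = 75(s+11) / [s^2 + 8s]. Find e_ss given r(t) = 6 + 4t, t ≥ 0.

32/825

Lowest-order denominator term is 8s, so the open loop has 1 pole at the origin → type 1 system. By superposition:
  • 6: tracked with zero error.
  • 4t: e_ss = 4/K_v with K_v=103.125 → 32/825.
Total e_ss = 32/825.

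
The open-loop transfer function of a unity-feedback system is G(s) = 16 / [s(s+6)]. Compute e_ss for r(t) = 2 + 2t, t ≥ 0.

0.75

The open loop has one pole at the origin → type 1 system. Treating each term separately:
  • 2: tracked with zero error.
  • 2t: e_ss = 2/K_v with K_v=8/3 → 0.75.
Total e_ss = 0.75.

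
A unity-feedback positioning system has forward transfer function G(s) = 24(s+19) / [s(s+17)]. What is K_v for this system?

One free integrator in G(s): this is a type 1 system.
K_v = lim_{s→0} s·G(s) = 24·19 / (17) = 456/17.

456/17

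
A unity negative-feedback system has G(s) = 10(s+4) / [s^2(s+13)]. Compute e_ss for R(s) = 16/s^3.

System type = 2 (two poles at s=0).
K_a = lim_{s→0} s^2·G(s) = 10·4 / (13) = 40/13.
r(t) = 8t^2 gives R(s) = 16/s^3.
e_ss = 16/K_a = 16/(40/13) = 5.2.

5.2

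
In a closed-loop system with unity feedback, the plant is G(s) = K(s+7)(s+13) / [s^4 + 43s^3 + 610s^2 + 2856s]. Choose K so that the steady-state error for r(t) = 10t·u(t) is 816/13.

The denominator has no term below 2856s — 1 pole at s=0, type 1.
K_v = lim_{s→0} s·G(s) = K·7·13 / 2856 = (13/408)·K.
e_ss = 10/K_v = 816/13 ⇒ K_v = 65/408 ⇒ K = (65/408)/(13/408) = 5.

5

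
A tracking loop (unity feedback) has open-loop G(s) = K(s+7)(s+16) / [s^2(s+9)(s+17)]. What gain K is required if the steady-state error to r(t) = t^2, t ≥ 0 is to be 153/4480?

80

Two free integrators in G(s): this is a type 2 system.
K_a = lim_{s→0} s^2·G(s) = K·7·16 / (9·17) = (112/153)·K.
e_ss = 2/K_a = 153/4480 ⇒ K_a = 8960/153 ⇒ K = (8960/153)/(112/153) = 80.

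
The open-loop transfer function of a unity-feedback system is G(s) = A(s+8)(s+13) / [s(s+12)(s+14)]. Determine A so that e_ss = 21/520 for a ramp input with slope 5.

The open loop has one pole at the origin → type 1 system.
K_v = lim_{s→0} s·G(s) = A·8·13 / (12·14) = (13/21)·A.
e_ss = 5/K_v = 21/520 ⇒ K_v = 2600/21 ⇒ A = (2600/21)/(13/21) = 200.

200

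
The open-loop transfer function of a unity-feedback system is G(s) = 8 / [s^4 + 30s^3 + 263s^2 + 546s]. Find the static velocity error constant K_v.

4/273

Factoring s from the denominator leaves a polynomial with constant term 546, so the system is type 1.
K_v = lim_{s→0} s·G(s) = 8 / 546 = 4/273.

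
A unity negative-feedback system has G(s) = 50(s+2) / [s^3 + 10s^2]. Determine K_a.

The denominator has no term below 10s^2 — 2 poles at s=0, type 2.
K_a = lim_{s→0} s^2·G(s) = 50·2 / 10 = 10.

10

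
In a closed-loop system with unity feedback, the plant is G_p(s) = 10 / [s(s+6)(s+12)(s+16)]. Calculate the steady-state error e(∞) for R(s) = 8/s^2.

921.6

G_p(s) has one factor of s in the denominator, so the system is type 1.
K_v = lim_{s→0} s·G_p(s) = 10 / (6·12·16) = 5/576.
e_ss = 8/K_v = 8/(5/576) = 921.6.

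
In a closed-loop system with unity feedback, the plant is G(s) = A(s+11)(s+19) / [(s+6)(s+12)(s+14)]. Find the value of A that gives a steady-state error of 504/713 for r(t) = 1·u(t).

2

System type = 0 (no poles at s=0).
K_p = lim_{s→0} G(s) = A·11·19 / (6·12·14) = (209/1008)·A.
e_ss = 1/(1 + K_p) = 504/713 ⇒ 1 + (209/1008)·A = 713/504 ⇒ A = 2.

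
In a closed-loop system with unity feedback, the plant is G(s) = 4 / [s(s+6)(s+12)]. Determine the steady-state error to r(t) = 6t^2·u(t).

One free integrator in G(s): this is a type 1 system.
For a type-1 system K_a = 0, so e_ss to a parabolic input is unbounded.

infinity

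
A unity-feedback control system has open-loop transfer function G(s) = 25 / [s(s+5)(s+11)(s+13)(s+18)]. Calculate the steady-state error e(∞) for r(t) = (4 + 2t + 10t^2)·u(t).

infinity

System type = 1 (one pole at s=0). Treating each term separately:
  • 4: tracked with zero error.
  • 2t: e_ss = 2/K_v with K_v=5/2574 → 1029.6.
  • 10t^2: a type-1 system cannot track it, e_ss → ∞.
The unbounded component dominates.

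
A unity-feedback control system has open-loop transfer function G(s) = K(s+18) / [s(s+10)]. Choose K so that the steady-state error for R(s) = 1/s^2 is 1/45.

System type = 1 (one pole at s=0).
K_v = lim_{s→0} s·G(s) = K·18 / (10) = 1.8·K.
e_ss = 1/K_v = 1/45 ⇒ K_v = 45 ⇒ K = 45/1.8 = 25.

25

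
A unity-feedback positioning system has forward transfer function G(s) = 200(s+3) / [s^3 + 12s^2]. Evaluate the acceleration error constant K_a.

50

Lowest-order denominator term is 12s^2, so the open loop has 2 poles at the origin → type 2 system.
K_a = lim_{s→0} s^2·G(s) = 200·3 / 12 = 50.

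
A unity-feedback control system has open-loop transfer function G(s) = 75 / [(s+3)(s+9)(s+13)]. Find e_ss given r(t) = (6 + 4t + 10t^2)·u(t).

infinity

G(s) has no factors of s in the denominator, so the system is type 0. Treating each term separately:
  • 6: e_ss = 6/(1+K_p) with K_p=25/117 → 351/71.
  • 4t: a type-0 system cannot track it, e_ss → ∞.
  • 10t^2: a type-0 system cannot track it, e_ss → ∞.
The unbounded component dominates.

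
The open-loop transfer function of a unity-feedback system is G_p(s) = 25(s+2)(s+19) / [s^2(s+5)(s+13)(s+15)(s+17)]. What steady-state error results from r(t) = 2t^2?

The open loop has two poles at the origin → type 2 system.
K_a = lim_{s→0} s^2·G_p(s) = 25·2·19 / (5·13·15·17) = 38/663.
r(t) = 2t^2 gives R(s) = 4/s^3.
e_ss = 4/K_a = 4/(38/663) = 1326/19.

1326/19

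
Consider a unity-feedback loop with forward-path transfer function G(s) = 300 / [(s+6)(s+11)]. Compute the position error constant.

50/11

The open loop has no poles at the origin → type 0 system.
K_p = lim_{s→0} G(s) = 300 / (6·11) = 50/11.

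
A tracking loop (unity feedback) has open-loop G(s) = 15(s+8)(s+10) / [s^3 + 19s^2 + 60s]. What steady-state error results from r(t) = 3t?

0.15

Lowest-order denominator term is 60s, so the open loop has 1 pole at the origin → type 1 system.
K_v = lim_{s→0} s·G(s) = 15·8·10 / 60 = 20.
e_ss = 3/K_v = 3/20 = 0.15.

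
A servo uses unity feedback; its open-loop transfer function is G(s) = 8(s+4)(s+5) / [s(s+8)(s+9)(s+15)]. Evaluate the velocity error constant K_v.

The open loop has one pole at the origin → type 1 system.
K_v = lim_{s→0} s·G(s) = 8·4·5 / (8·9·15) = 4/27.

4/27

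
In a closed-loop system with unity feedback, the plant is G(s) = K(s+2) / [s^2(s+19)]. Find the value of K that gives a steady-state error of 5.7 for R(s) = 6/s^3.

System type = 2 (two poles at s=0).
K_a = lim_{s→0} s^2·G(s) = K·2 / (19) = (2/19)·K.
e_ss = 6/K_a = 5.7 ⇒ K_a = 20/19 ⇒ K = (20/19)/(2/19) = 10.

10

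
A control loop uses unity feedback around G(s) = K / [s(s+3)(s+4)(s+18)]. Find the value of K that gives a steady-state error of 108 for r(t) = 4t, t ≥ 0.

One free integrator in G(s): this is a type 1 system.
K_v = lim_{s→0} s·G(s) = K / (3·4·18) = (1/216)·K.
e_ss = 4/K_v = 108 ⇒ K_v = 1/27 ⇒ K = (1/27)/(1/216) = 8.

8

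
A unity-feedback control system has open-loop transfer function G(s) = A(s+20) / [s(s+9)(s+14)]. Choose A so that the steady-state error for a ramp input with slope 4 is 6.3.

System type = 1 (one pole at s=0).
K_v = lim_{s→0} s·G(s) = A·20 / (9·14) = (10/63)·A.
e_ss = 4/K_v = 6.3 ⇒ K_v = 40/63 ⇒ A = (40/63)/(10/63) = 4.

4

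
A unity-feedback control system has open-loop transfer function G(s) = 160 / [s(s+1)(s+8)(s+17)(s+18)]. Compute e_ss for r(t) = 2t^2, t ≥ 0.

G(s) has one factor of s in the denominator, so the system is type 1.
For a type-1 system K_a = 0, so e_ss to a parabolic input is unbounded.

infinity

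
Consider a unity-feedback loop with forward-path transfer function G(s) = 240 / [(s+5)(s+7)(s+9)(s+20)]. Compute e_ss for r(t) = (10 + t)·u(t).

G(s) has no factors of s in the denominator, so the system is type 0. By superposition:
  • 10: e_ss = 10/(1+K_p) with K_p=4/105 → 1050/109.
  • t: a type-0 system cannot track it, e_ss → ∞.
The unbounded component dominates.

infinity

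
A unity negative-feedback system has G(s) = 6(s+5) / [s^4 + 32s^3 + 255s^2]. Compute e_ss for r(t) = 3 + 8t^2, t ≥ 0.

136

Factoring s^2 from the denominator leaves a polynomial with constant term 255, so the system is type 2. By superposition:
  • 3: tracked with zero error.
  • 8t^2: e_ss = 16/K_a with K_a=2/17 → 136.
Total e_ss = 136.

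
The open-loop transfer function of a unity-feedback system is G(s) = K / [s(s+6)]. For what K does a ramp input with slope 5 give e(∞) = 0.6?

G(s) has one factor of s in the denominator, so the system is type 1.
K_v = lim_{s→0} s·G(s) = K / (6) = (1/6)·K.
e_ss = 5/K_v = 0.6 ⇒ K_v = 25/3 ⇒ K = (25/3)/(1/6) = 50.

50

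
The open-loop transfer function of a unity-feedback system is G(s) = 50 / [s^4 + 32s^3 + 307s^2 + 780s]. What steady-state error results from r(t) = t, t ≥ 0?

15.6

Factoring s from the denominator leaves a polynomial with constant term 780, so the system is type 1.
K_v = lim_{s→0} s·G(s) = 50 / 780 = 5/78.
e_ss = 1/K_v = 1/(5/78) = 15.6.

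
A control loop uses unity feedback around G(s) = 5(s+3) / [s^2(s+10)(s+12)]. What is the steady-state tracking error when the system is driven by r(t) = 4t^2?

Two free integrators in G(s): this is a type 2 system.
K_a = lim_{s→0} s^2·G(s) = 5·3 / (10·12) = 0.125.
r(t) = 4t^2 gives R(s) = 8/s^3.
e_ss = 8/K_a = 8/0.125 = 64.

64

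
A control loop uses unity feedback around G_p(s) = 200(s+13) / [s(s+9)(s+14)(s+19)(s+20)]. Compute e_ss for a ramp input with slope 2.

2394/65

G_p(s) has one factor of s in the denominator, so the system is type 1.
K_v = lim_{s→0} s·G_p(s) = 200·13 / (9·14·19·20) = 65/1197.
e_ss = 2/K_v = 2/(65/1197) = 2394/65.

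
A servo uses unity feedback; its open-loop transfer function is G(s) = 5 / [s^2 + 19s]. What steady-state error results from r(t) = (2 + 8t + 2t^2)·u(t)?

infinity

The denominator has no term below 19s — 1 pole at s=0, type 1. Taking each input component in turn:
  • 2: tracked with zero error.
  • 8t: e_ss = 8/K_v with K_v=5/19 → 30.4.
  • 2t^2: a type-1 system cannot track it, e_ss → ∞.
The unbounded component dominates.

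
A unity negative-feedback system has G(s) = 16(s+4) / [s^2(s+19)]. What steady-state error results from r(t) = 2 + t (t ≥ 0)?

The open loop has two poles at the origin → type 2 system. Treating each term separately:
  • 2: tracked with zero error.
  • t: tracked with zero error.
Total e_ss = 0.

0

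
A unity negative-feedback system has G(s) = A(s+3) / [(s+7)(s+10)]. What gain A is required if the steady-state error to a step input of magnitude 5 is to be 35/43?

120

G(s) has no factors of s in the denominator, so the system is type 0.
K_p = lim_{s→0} G(s) = A·3 / (7·10) = (3/70)·A.
e_ss = 5/(1 + K_p) = 35/43 ⇒ 1 + (3/70)·A = 43/7 ⇒ A = 120.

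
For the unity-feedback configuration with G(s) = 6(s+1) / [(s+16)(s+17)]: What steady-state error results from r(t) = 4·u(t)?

No free integrators in G(s): this is a type 0 system.
K_p = lim_{s→0} G(s) = 6·1 / (16·17) = 3/136.
e_ss = 4/(1 + K_p) = 4/(139/136) = 544/139.

544/139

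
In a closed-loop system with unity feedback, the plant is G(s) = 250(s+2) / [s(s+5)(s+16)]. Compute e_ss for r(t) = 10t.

1.6

G(s) has one factor of s in the denominator, so the system is type 1.
K_v = lim_{s→0} s·G(s) = 250·2 / (5·16) = 6.25.
e_ss = 10/K_v = 10/6.25 = 1.6.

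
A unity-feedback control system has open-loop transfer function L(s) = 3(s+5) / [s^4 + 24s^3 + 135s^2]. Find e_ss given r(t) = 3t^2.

Factoring s^2 from the denominator leaves a polynomial with constant term 135, so the system is type 2.
K_a = lim_{s→0} s^2·L(s) = 3·5 / 135 = 1/9.
r(t) = 3t^2 gives R(s) = 6/s^3.
e_ss = 6/K_a = 6/(1/9) = 54.

54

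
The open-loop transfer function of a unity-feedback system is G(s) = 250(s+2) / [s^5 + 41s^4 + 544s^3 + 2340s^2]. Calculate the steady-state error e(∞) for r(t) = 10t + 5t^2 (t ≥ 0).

Factoring s^2 from the denominator leaves a polynomial with constant term 2340, so the system is type 2. By superposition:
  • 10t: tracked with zero error.
  • 5t^2: e_ss = 10/K_a with K_a=25/117 → 46.8.
Total e_ss = 46.8.

46.8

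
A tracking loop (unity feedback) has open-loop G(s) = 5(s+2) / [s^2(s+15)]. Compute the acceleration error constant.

System type = 2 (two poles at s=0).
K_a = lim_{s→0} s^2·G(s) = 5·2 / (15) = 2/3.

2/3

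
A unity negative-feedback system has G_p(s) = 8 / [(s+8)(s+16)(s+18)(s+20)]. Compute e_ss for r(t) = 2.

No free integrators in G_p(s): this is a type 0 system.
K_p = lim_{s→0} G_p(s) = 8 / (8·16·18·20) = 1/5760.
e_ss = 2/(1 + K_p) = 2/(5761/5760) = 11520/5761.

11520/5761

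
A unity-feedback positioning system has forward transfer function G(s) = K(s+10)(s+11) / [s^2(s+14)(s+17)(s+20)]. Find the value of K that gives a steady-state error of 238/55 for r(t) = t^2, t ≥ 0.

20

G(s) has two factors of s in the denominator, so the system is type 2.
K_a = lim_{s→0} s^2·G(s) = K·10·11 / (14·17·20) = (11/476)·K.
e_ss = 2/K_a = 238/55 ⇒ K_a = 55/119 ⇒ K = (55/119)/(11/476) = 20.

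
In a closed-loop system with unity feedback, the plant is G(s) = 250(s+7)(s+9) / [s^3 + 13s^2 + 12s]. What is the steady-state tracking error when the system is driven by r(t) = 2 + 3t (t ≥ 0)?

2/875

Lowest-order denominator term is 12s, so the open loop has 1 pole at the origin → type 1 system. Treating each term separately:
  • 2: tracked with zero error.
  • 3t: e_ss = 3/K_v with K_v=1312.5 → 2/875.
Total e_ss = 2/875.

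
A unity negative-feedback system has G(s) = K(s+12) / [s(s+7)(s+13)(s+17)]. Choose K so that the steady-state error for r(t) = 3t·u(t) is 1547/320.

80

System type = 1 (one pole at s=0).
K_v = lim_{s→0} s·G(s) = K·12 / (7·13·17) = (12/1547)·K.
e_ss = 3/K_v = 1547/320 ⇒ K_v = 960/1547 ⇒ K = (960/1547)/(12/1547) = 80.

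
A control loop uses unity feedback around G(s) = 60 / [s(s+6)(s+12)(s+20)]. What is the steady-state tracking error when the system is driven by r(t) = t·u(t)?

G(s) has one factor of s in the denominator, so the system is type 1.
K_v = lim_{s→0} s·G(s) = 60 / (6·12·20) = 1/24.
e_ss = 1/K_v = 1/(1/24) = 24.

24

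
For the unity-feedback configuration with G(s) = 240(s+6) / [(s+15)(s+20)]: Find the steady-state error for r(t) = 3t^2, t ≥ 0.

infinity

G(s) has no factors of s in the denominator, so the system is type 0.
K_a = lim_{s→0} s^2·G(s) = 0; the steady-state error to this parabolic input grows without bound.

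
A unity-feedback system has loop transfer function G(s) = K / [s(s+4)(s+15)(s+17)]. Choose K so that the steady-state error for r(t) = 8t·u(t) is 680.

12

G(s) has one factor of s in the denominator, so the system is type 1.
K_v = lim_{s→0} s·G(s) = K / (4·15·17) = (1/1020)·K.
e_ss = 8/K_v = 680 ⇒ K_v = 1/85 ⇒ K = (1/85)/(1/1020) = 12.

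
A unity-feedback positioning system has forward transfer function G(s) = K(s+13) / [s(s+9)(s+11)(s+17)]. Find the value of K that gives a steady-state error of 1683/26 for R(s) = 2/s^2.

The open loop has one pole at the origin → type 1 system.
K_v = lim_{s→0} s·G(s) = K·13 / (9·11·17) = (13/1683)·K.
e_ss = 2/K_v = 1683/26 ⇒ K_v = 52/1683 ⇒ K = (52/1683)/(13/1683) = 4.

4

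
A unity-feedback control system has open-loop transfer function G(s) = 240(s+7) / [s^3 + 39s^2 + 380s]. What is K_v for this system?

Factoring s from the denominator leaves a polynomial with constant term 380, so the system is type 1.
K_v = lim_{s→0} s·G(s) = 240·7 / 380 = 84/19.

84/19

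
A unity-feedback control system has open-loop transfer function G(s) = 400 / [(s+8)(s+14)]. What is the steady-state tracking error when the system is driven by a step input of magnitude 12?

No free integrators in G(s): this is a type 0 system.
K_p = lim_{s→0} G(s) = 400 / (8·14) = 25/7.
e_ss = 12/(1 + K_p) = 12/(32/7) = 2.625.

2.625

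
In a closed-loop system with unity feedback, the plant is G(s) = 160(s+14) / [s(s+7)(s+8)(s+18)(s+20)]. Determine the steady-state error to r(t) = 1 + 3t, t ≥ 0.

System type = 1 (one pole at s=0). Taking each input component in turn:
  • 1: tracked with zero error.
  • 3t: e_ss = 3/K_v with K_v=1/9 → 27.
Total e_ss = 27.

27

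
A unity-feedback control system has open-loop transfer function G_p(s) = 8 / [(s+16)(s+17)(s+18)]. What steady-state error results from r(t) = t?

infinity

System type = 0 (no poles at s=0).
For a type-0 system K_v = 0, so e_ss to a ramp input is unbounded.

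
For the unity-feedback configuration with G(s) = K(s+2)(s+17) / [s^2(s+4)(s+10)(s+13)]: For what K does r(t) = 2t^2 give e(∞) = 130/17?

The open loop has two poles at the origin → type 2 system.
K_a = lim_{s→0} s^2·G(s) = K·2·17 / (4·10·13) = (17/260)·K.
e_ss = 4/K_a = 130/17 ⇒ K_a = 34/65 ⇒ K = (34/65)/(17/260) = 8.

8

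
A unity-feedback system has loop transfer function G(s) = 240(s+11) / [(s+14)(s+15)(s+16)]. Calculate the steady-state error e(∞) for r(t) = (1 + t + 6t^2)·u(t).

infinity

No free integrators in G(s): this is a type 0 system. By superposition:
  • 1: e_ss = 1/(1+K_p) with K_p=11/14 → 0.56.
  • t: a type-0 system cannot track it, e_ss → ∞.
  • 6t^2: a type-0 system cannot track it, e_ss → ∞.
The unbounded component dominates.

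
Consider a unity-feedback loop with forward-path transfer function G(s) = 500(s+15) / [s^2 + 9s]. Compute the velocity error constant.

Factoring s from the denominator leaves a polynomial with constant term 9, so the system is type 1.
K_v = lim_{s→0} s·G(s) = 500·15 / 9 = 2500/3.

2500/3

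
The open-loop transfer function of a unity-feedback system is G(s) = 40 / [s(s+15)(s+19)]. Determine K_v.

8/57

One free integrator in G(s): this is a type 1 system.
K_v = lim_{s→0} s·G(s) = 40 / (15·19) = 8/57.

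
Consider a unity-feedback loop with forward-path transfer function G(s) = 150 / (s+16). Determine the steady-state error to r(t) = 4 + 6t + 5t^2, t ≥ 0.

G(s) has no factors of s in the denominator, so the system is type 0. By superposition:
  • 4: e_ss = 4/(1+K_p) with K_p=9.375 → 32/83.
  • 6t: a type-0 system cannot track it, e_ss → ∞.
  • 5t^2: a type-0 system cannot track it, e_ss → ∞.
The unbounded component dominates.

infinity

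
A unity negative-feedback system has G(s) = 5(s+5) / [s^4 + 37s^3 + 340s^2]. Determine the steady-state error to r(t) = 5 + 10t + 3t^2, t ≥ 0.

81.6

Factoring s^2 from the denominator leaves a polynomial with constant term 340, so the system is type 2. By superposition:
  • 5: tracked with zero error.
  • 10t: tracked with zero error.
  • 3t^2: e_ss = 6/K_a with K_a=5/68 → 81.6.
Total e_ss = 81.6.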